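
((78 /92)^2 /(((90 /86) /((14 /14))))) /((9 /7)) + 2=241309 /95220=2.53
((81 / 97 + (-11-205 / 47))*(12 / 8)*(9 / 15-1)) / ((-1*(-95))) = 198681 / 2165525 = 0.09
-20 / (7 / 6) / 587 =-120 / 4109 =-0.03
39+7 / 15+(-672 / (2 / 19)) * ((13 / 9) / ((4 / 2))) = -22856 / 5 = -4571.20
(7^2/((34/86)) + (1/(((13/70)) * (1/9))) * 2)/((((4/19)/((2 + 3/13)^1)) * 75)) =26894861/861900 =31.20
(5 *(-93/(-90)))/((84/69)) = 713/168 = 4.24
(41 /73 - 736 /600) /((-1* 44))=331 /21900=0.02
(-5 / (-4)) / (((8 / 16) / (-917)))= -4585 / 2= -2292.50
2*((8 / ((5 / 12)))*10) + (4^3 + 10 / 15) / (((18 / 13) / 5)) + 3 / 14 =233503 / 378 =617.73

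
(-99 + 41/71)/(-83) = 6988/5893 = 1.19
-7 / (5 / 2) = -14 / 5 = -2.80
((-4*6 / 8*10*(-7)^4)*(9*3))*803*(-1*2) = 3123364860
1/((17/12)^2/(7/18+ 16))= 8.17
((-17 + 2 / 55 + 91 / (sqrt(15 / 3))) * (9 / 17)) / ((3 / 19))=79.57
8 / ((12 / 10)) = 20 / 3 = 6.67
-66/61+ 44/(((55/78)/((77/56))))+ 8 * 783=1936359/305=6348.72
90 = 90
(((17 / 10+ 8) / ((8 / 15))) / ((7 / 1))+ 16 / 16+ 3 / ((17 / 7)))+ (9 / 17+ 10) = 29251 / 1904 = 15.36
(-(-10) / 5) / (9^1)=0.22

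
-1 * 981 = -981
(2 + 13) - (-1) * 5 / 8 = 15.62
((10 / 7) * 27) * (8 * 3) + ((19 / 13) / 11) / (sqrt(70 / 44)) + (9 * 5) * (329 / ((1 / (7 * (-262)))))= -190060110 / 7 + 19 * sqrt(770) / 5005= -27151444.18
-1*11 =-11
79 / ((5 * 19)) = 79 / 95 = 0.83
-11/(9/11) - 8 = -193/9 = -21.44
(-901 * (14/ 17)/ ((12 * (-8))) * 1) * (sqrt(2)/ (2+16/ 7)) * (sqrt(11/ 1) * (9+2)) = 28567 * sqrt(22)/ 1440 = 93.05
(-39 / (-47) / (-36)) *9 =-39 / 188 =-0.21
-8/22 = -4/11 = -0.36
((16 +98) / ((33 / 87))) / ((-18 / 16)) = -8816 / 33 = -267.15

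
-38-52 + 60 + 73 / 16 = -407 / 16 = -25.44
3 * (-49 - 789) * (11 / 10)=-13827 / 5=-2765.40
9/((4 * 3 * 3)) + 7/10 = 19/20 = 0.95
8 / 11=0.73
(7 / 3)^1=7 / 3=2.33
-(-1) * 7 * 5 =35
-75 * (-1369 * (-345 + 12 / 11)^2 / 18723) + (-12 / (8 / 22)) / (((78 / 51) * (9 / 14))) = 19101095314226 / 29451279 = 648565.90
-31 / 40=-0.78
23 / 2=11.50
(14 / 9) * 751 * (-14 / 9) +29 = -144847 / 81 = -1788.23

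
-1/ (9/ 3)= -1/ 3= -0.33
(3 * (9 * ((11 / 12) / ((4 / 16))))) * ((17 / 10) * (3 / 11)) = 459 / 10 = 45.90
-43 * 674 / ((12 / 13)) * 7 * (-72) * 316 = 5000438352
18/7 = 2.57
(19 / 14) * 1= 19 / 14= 1.36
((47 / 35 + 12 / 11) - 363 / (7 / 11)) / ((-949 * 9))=0.07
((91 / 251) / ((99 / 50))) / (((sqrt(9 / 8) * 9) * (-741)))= -700 * sqrt(2) / 38242611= -0.00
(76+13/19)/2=1457/38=38.34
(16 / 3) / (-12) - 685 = -6169 / 9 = -685.44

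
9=9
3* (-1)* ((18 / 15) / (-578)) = 9 / 1445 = 0.01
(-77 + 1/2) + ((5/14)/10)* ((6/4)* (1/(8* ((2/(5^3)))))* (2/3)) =-34147/448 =-76.22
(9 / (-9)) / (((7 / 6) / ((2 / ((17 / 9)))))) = -108 / 119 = -0.91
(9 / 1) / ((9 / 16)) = 16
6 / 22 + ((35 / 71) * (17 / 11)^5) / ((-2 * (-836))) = 5263882171 / 19118686312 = 0.28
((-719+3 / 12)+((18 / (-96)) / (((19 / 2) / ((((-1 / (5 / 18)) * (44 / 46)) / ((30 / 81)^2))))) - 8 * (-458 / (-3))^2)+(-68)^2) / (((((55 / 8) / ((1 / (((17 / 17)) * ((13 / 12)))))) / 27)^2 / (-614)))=41135271974222540544 / 27925665625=1473027448.18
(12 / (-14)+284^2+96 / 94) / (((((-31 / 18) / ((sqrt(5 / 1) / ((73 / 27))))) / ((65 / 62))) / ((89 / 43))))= -37302943177890 * sqrt(5) / 992454491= -84046.09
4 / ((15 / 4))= 16 / 15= 1.07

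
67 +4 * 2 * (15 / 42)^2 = 3333 / 49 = 68.02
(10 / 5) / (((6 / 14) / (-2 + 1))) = -14 / 3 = -4.67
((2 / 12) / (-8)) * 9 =-3 / 16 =-0.19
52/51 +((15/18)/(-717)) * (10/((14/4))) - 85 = -21497227/255969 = -83.98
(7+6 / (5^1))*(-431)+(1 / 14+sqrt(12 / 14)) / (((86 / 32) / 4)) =-5318811 / 1505+64*sqrt(42) / 301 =-3532.72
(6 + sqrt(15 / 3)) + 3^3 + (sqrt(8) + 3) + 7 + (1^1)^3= 49.06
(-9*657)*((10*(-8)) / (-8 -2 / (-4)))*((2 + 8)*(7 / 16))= -275940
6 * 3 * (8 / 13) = 144 / 13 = 11.08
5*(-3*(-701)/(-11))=-10515/11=-955.91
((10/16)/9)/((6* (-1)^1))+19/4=2047/432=4.74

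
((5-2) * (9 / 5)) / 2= 27 / 10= 2.70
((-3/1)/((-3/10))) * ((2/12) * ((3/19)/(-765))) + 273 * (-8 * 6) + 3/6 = -76183751/5814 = -13103.50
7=7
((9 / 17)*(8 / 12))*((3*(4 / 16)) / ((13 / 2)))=9 / 221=0.04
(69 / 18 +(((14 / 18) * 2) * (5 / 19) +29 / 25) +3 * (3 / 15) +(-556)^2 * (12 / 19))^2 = 2786848692156232729 / 73102500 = 38122481339.98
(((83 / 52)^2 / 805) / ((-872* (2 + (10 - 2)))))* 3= -20667 / 18980998400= -0.00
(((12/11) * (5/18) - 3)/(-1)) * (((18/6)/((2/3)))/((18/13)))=1157/132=8.77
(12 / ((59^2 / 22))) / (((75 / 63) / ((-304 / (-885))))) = 561792 / 25672375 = 0.02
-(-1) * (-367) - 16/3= -1117/3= -372.33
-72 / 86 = -36 / 43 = -0.84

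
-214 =-214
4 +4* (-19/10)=-18/5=-3.60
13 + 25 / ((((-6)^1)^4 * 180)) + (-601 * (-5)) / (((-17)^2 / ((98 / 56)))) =420640277 / 13483584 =31.20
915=915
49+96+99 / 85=12424 / 85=146.16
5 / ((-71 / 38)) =-190 / 71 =-2.68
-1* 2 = -2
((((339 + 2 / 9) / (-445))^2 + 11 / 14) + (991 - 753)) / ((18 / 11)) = 146.28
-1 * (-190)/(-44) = -95/22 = -4.32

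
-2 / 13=-0.15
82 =82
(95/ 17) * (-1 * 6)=-570/ 17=-33.53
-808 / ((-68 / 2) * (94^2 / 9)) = 909 / 37553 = 0.02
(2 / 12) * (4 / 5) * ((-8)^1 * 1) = -16 / 15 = -1.07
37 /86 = 0.43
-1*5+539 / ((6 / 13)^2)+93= 94259 / 36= 2618.31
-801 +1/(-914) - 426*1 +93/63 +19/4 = -46863107/38388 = -1220.77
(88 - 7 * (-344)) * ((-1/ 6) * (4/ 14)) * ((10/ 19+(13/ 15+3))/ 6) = -520832/ 5985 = -87.02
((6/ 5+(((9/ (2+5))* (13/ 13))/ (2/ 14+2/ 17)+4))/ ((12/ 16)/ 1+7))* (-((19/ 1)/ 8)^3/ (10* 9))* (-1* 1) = 10775489/ 55353600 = 0.19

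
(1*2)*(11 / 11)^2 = 2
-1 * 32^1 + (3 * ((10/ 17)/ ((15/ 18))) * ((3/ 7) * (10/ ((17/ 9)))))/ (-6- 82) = -713311/ 22253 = -32.05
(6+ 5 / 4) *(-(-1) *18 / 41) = 261 / 82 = 3.18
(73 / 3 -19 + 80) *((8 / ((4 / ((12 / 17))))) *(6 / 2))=6144 / 17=361.41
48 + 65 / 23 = 1169 / 23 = 50.83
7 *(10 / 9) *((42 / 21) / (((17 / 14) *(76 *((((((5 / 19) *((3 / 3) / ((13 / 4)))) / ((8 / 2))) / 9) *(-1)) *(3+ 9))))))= -637 / 102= -6.25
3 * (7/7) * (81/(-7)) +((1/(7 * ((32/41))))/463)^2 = -373393067375/10756178944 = -34.71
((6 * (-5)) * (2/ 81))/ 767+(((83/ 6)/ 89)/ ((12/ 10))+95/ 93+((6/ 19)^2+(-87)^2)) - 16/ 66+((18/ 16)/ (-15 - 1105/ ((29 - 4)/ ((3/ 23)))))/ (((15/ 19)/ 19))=10935414837371926049/ 1444820085247968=7568.70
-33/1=-33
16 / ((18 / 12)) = 32 / 3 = 10.67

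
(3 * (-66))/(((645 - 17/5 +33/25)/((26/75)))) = -1716/16073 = -0.11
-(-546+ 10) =536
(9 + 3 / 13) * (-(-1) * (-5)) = -600 / 13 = -46.15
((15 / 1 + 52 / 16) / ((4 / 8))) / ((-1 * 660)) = -73 / 1320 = -0.06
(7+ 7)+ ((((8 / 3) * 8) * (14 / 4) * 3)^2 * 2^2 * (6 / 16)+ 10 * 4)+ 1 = 75319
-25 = -25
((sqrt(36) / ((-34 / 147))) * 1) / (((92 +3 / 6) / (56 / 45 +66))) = -17444 / 925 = -18.86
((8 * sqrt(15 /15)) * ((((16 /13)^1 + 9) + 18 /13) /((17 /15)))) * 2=36240 /221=163.98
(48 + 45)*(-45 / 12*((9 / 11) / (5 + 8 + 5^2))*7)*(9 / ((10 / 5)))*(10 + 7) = -13446405 / 3344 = -4021.05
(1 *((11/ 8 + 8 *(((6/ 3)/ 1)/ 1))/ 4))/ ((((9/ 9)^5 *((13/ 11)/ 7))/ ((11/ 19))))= 117733/ 7904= 14.90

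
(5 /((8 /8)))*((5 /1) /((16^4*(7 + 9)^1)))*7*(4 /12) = 175 /3145728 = 0.00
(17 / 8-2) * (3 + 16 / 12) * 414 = 897 / 4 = 224.25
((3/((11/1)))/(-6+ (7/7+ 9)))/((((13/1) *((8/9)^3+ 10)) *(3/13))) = 729/343288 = 0.00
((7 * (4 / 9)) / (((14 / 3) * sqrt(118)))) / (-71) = -sqrt(118) / 12567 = -0.00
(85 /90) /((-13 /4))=-34 /117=-0.29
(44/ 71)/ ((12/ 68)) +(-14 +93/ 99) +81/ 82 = -8.56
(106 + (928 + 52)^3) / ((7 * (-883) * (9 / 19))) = -5960883338 / 18543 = -321462.73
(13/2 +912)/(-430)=-1837/860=-2.14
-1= -1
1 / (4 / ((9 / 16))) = 9 / 64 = 0.14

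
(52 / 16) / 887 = 13 / 3548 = 0.00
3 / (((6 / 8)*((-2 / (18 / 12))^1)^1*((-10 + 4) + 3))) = 1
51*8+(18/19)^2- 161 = 89491/361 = 247.90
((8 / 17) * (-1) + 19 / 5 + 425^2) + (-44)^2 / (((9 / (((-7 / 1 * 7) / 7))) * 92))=3177867476 / 17595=180611.96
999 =999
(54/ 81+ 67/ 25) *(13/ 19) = 3263/ 1425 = 2.29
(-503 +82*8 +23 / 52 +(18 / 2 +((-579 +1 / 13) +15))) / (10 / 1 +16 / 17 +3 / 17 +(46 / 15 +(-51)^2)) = -5323635 / 34677344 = -0.15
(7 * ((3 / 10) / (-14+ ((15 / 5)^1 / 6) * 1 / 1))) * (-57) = 133 / 15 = 8.87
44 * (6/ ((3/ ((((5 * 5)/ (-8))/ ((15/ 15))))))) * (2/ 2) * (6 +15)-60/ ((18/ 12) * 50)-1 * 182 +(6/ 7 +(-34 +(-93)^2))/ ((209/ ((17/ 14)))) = -605011863/ 102410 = -5907.74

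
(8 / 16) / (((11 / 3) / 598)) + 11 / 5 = 4606 / 55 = 83.75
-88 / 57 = -1.54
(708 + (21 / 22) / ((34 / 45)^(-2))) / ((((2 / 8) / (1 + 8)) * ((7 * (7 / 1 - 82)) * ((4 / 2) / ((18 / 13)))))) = -21043784 / 625625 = -33.64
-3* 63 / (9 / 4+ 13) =-756 / 61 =-12.39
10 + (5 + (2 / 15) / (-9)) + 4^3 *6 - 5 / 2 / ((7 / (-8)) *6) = 377491 / 945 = 399.46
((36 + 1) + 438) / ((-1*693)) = -475 / 693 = -0.69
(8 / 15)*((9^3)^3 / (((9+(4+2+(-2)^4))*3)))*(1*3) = 1033121304 / 155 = 6665298.74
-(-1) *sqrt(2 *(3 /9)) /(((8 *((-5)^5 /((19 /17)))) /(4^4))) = -608 *sqrt(6) /159375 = -0.01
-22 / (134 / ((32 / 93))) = -352 / 6231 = -0.06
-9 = -9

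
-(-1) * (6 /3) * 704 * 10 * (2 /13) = 28160 /13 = 2166.15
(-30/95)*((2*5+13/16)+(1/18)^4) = -567527/166212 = -3.41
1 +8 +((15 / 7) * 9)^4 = 332172234 / 2401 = 138347.45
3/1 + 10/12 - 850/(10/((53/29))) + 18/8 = -51943/348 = -149.26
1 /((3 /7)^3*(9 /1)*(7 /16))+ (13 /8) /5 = 34519 /9720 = 3.55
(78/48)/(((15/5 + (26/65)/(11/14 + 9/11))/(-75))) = -1204125/32104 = -37.51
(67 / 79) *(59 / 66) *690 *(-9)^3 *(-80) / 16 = 1656998775 / 869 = 1906788.00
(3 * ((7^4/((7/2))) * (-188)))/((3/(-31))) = 3998008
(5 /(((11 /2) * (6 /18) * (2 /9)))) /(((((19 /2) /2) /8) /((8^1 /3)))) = 11520 /209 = 55.12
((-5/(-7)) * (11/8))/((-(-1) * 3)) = 55/168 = 0.33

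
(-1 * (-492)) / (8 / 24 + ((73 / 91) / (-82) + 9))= 11013912 / 208717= 52.77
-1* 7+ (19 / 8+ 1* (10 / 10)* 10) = 43 / 8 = 5.38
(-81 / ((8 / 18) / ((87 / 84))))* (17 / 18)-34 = -47549 / 224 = -212.27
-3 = -3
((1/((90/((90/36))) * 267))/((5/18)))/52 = 1/138840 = 0.00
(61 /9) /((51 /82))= 5002 /459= 10.90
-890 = -890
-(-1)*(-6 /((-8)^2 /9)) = -27 /32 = -0.84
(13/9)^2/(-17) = -169/1377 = -0.12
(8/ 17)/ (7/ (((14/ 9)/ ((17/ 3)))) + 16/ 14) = 112/ 6341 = 0.02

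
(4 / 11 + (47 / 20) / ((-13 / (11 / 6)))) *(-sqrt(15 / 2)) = -553 *sqrt(30) / 34320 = -0.09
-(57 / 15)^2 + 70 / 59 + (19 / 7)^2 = -425426 / 72275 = -5.89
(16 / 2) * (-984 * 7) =-55104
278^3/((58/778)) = 8357646328/29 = 288194700.97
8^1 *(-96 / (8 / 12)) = -1152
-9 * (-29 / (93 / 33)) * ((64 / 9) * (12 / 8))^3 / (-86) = -5226496 / 3999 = -1306.95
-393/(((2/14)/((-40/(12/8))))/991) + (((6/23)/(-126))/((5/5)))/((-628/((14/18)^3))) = 2296514754233329/31589028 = 72699760.00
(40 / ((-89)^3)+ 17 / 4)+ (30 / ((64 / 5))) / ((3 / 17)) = 395486329 / 22559008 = 17.53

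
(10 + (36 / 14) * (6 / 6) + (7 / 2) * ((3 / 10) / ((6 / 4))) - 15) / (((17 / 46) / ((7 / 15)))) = -2.18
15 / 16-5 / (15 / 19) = -259 / 48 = -5.40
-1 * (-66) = 66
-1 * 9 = -9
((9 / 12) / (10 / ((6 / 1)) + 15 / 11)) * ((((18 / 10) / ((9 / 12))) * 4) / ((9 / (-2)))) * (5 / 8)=-33 / 100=-0.33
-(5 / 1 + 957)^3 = -890277128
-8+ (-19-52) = -79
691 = 691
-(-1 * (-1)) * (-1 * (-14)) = -14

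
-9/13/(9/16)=-16/13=-1.23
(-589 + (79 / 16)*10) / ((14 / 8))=-4317 / 14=-308.36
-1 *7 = -7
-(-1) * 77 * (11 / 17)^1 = 847 / 17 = 49.82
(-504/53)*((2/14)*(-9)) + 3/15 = 3293/265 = 12.43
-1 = -1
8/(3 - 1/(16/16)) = 4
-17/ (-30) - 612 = -18343/ 30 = -611.43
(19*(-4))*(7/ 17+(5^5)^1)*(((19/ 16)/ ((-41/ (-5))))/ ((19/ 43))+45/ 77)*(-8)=1733331.39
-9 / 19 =-0.47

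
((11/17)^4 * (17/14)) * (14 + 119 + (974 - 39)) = 7818294/34391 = 227.34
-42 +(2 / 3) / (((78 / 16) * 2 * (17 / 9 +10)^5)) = -7657932397134 / 182331724991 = -42.00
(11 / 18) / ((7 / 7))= 11 / 18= 0.61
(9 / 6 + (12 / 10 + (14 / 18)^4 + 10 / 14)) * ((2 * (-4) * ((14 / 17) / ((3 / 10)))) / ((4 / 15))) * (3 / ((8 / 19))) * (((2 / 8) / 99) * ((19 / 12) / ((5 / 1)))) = -626749789 / 353349216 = -1.77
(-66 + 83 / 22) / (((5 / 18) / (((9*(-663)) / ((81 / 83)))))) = 75334701 / 55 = 1369721.84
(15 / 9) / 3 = 5 / 9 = 0.56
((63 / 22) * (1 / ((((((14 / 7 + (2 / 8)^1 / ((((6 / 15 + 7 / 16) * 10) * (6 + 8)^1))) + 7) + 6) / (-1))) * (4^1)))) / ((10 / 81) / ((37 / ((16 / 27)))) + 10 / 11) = -48794157 / 931566400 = -0.05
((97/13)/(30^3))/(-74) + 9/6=38960903/25974000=1.50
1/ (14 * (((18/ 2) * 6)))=1/ 756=0.00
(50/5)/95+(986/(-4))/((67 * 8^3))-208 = -271010967/1303552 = -207.90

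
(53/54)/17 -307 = -281773/918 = -306.94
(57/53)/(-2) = -0.54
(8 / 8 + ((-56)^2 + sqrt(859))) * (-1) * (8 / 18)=-12548 / 9 - 4 * sqrt(859) / 9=-1407.25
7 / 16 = 0.44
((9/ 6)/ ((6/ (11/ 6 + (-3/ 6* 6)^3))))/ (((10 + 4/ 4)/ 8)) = -151/ 33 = -4.58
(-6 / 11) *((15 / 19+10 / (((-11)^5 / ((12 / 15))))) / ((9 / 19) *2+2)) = -7246839 / 49603708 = -0.15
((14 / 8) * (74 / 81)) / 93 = 259 / 15066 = 0.02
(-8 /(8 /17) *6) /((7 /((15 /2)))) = -765 /7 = -109.29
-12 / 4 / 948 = -0.00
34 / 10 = 17 / 5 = 3.40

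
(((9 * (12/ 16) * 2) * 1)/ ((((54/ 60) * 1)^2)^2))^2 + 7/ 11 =275413343/ 649539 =424.01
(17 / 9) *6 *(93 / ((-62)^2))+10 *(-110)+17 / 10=-170194 / 155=-1098.03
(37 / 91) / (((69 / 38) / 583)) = 819698 / 6279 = 130.55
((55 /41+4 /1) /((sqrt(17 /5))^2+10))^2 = 1199025 /7546009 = 0.16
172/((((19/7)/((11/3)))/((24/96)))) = 58.09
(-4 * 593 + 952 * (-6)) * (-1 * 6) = 48504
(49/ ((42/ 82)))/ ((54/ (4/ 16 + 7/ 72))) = 7175/ 11664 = 0.62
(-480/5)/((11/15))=-1440/11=-130.91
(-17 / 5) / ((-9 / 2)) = 34 / 45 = 0.76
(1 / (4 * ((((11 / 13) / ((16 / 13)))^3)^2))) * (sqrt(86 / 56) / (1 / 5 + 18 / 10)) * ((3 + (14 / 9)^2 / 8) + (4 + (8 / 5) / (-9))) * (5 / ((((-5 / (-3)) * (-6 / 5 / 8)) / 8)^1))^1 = -96821313536 * sqrt(301) / 1004475087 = -1672.30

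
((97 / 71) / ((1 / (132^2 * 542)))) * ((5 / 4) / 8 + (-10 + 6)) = -3521064789 / 71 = -49592461.82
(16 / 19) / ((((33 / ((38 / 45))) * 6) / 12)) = 64 / 1485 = 0.04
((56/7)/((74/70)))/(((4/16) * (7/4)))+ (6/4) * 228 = 13294/37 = 359.30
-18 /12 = -3 /2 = -1.50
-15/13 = -1.15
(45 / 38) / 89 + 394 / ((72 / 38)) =3164909 / 15219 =207.96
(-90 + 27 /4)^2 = 110889 /16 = 6930.56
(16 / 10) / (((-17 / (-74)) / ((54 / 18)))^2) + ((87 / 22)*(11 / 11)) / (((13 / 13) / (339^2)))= 14455967499 / 31790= 454733.17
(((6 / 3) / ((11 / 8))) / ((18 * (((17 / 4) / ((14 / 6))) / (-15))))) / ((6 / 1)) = -560 / 5049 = -0.11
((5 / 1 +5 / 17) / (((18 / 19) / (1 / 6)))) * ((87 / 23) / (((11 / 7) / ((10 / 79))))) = 96425 / 339779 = 0.28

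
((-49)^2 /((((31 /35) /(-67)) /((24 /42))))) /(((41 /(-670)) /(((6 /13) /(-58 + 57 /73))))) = -944160596400 /69016571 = -13680.20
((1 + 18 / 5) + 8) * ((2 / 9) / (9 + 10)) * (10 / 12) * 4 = 28 / 57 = 0.49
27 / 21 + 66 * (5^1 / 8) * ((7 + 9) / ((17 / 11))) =50973 / 119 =428.34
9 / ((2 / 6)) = 27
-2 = -2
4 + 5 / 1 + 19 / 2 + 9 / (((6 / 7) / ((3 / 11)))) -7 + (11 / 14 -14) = 177 / 154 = 1.15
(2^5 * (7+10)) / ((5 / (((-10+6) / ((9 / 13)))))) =-628.62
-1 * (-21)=21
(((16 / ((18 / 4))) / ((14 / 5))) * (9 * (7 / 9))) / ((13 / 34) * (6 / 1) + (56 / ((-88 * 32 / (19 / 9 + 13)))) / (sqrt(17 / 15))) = 7120960 * sqrt(255) / 234906081 + 308056320 / 78302027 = 4.42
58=58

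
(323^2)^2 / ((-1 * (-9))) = 10884540241 / 9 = 1209393360.11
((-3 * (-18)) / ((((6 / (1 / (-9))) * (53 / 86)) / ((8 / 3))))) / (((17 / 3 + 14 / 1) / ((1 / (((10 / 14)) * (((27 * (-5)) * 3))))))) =4816 / 6332175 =0.00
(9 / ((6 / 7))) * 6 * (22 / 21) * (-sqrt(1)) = -66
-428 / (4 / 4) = -428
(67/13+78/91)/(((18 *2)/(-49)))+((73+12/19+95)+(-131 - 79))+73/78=-432277/8892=-48.61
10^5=100000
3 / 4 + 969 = 3879 / 4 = 969.75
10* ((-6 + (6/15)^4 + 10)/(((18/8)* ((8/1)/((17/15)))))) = 2.53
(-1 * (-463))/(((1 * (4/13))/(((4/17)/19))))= 6019/323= 18.63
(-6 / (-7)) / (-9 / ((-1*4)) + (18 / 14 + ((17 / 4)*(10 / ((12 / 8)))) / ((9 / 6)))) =216 / 5651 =0.04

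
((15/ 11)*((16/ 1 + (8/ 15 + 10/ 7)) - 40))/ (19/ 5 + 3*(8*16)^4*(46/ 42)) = -11570/ 339570853303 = -0.00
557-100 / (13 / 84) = -1159 / 13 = -89.15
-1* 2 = -2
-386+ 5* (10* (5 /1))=-136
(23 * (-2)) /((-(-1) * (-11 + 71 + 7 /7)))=-46 /61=-0.75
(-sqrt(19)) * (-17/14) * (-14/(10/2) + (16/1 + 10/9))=782 * sqrt(19)/45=75.75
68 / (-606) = -34 / 303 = -0.11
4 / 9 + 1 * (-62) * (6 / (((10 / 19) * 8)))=-15823 / 180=-87.91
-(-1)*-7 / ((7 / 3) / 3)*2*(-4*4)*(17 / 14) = 2448 / 7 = 349.71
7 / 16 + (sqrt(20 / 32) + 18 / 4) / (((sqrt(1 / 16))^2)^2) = 64 * sqrt(10) + 18439 / 16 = 1354.82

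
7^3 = 343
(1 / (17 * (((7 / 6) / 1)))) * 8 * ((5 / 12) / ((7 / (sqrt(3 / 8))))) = 5 * sqrt(6) / 833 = 0.01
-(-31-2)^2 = -1089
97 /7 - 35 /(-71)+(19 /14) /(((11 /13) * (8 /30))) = 890671 /43736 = 20.36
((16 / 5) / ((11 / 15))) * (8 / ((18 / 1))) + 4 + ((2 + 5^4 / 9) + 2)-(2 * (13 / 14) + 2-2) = 53726 / 693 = 77.53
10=10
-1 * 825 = -825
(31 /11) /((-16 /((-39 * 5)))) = 6045 /176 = 34.35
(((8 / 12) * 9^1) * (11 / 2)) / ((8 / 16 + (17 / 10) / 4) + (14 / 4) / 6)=3960 / 181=21.88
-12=-12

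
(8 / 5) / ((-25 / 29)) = -232 / 125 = -1.86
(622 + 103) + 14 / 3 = 2189 / 3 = 729.67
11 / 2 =5.50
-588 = -588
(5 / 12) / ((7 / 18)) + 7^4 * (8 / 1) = 268927 / 14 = 19209.07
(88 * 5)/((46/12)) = 2640/23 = 114.78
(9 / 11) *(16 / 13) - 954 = -136278 / 143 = -952.99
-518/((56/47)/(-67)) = 116513/4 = 29128.25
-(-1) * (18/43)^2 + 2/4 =2497/3698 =0.68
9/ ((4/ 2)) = 9/ 2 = 4.50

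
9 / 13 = 0.69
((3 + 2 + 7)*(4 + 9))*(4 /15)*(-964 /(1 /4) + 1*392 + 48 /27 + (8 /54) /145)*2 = -5638711936 /19575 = -288056.80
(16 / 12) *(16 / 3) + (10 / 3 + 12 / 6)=112 / 9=12.44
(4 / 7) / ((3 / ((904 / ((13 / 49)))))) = 649.03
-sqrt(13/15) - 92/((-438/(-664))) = -30544/219 - sqrt(195)/15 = -140.40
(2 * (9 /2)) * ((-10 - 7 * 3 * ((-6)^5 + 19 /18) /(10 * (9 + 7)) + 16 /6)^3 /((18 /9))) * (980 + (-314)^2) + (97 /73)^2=20342108646048461038602767 /43655168000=465972520047304.85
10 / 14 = 5 / 7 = 0.71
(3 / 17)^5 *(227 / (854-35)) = 6129 / 129206987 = 0.00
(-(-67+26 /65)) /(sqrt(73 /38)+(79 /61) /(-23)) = 1402531398 /717283495+655480197* sqrt(2774) /717283495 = 50.09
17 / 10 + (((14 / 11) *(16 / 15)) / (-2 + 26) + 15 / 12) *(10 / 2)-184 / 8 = -29239 / 1980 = -14.77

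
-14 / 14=-1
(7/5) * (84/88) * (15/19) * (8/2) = 882/209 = 4.22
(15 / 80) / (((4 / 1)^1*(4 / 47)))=141 / 256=0.55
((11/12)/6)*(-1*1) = -0.15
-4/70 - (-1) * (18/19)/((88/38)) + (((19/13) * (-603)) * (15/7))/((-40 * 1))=272071/5720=47.56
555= 555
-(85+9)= -94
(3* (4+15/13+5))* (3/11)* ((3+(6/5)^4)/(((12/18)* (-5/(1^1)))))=-513702/40625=-12.64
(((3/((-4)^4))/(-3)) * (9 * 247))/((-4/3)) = 6669/1024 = 6.51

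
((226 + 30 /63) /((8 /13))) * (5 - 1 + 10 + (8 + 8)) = 77285 /7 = 11040.71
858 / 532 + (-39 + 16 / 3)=-25579 / 798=-32.05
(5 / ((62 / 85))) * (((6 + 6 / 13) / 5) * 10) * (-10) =-357000 / 403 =-885.86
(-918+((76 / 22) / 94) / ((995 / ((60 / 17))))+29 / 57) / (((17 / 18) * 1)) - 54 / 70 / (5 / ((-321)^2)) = -16869.22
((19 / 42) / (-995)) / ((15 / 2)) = -19 / 313425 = -0.00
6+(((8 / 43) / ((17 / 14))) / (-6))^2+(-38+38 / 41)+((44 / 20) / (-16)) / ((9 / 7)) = -163945116559 / 5258112240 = -31.18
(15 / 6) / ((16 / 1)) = 5 / 32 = 0.16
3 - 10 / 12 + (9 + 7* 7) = 361 / 6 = 60.17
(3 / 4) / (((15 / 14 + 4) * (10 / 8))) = 42 / 355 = 0.12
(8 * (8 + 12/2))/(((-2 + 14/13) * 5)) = -24.27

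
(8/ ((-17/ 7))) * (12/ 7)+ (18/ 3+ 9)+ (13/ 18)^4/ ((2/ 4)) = 8831129/ 892296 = 9.90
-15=-15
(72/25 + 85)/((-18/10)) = -2197/45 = -48.82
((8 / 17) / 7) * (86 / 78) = 344 / 4641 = 0.07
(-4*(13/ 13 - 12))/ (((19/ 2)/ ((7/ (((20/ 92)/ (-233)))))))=-3301144/ 95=-34748.88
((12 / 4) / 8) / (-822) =-1 / 2192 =-0.00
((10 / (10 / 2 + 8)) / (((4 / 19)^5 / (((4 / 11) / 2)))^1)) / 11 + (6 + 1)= 15199311 / 402688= 37.74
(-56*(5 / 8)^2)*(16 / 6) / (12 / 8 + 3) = -350 / 27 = -12.96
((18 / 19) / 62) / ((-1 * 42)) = -3 / 8246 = -0.00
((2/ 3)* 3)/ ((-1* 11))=-0.18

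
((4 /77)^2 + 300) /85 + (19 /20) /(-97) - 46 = -8306540579 /195538420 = -42.48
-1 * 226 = -226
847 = 847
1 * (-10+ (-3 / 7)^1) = -10.43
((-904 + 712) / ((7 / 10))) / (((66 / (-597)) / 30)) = 5731200 / 77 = 74431.17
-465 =-465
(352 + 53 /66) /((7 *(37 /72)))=279420 /2849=98.08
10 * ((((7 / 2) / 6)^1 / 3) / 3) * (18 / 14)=0.83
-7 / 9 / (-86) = 7 / 774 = 0.01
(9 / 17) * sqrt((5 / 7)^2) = 45 / 119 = 0.38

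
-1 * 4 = -4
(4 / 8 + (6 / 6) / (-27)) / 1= 25 / 54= 0.46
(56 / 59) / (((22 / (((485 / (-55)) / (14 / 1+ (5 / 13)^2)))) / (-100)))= 45900400 / 17069349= 2.69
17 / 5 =3.40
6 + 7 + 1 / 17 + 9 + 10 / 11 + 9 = 5978 / 187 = 31.97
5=5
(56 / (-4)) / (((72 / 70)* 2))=-245 / 36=-6.81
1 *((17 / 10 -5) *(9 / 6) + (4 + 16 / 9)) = 149 / 180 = 0.83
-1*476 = -476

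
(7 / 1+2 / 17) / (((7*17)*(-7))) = -121 / 14161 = -0.01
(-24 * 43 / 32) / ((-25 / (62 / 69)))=1333 / 1150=1.16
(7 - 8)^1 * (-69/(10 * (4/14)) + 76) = -1037/20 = -51.85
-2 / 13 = -0.15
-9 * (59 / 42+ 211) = -1911.64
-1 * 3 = -3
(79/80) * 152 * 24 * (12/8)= 27018/5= 5403.60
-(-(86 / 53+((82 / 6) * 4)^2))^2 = -2034223292644 / 227529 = -8940501.18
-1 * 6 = -6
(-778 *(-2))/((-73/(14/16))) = -2723/146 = -18.65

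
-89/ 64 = -1.39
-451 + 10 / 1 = -441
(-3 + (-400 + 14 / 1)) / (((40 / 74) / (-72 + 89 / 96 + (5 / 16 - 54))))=172384961 / 1920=89783.83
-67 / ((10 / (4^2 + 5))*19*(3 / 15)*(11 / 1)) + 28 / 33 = -287 / 114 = -2.52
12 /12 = 1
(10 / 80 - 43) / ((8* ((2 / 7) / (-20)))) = 12005 / 32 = 375.16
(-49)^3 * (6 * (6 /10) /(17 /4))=-8470728 /85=-99655.62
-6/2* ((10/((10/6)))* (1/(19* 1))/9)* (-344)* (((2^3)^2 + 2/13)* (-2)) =-1147584/247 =-4646.09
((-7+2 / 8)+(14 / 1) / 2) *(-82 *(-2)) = 41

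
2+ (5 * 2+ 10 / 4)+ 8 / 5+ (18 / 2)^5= 59065.10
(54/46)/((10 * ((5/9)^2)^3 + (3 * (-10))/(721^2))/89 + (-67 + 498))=663864364577043/243738439887907877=0.00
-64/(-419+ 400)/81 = 0.04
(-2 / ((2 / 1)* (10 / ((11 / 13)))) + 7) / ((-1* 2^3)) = -899 / 1040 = -0.86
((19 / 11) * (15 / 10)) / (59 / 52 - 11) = -26 / 99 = -0.26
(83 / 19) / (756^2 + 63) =83 / 10860381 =0.00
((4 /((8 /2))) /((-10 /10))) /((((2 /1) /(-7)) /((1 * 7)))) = 49 /2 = 24.50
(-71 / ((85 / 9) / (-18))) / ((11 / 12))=138024 / 935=147.62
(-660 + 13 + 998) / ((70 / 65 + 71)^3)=0.00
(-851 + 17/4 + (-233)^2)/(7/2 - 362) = -213769/1434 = -149.07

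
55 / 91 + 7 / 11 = 1242 / 1001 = 1.24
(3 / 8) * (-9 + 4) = -15 / 8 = -1.88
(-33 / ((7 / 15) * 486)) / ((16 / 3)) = -55 / 2016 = -0.03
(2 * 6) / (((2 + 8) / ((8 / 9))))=16 / 15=1.07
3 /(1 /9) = 27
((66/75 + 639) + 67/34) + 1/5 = 545743/850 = 642.05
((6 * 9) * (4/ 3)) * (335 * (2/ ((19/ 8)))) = 20311.58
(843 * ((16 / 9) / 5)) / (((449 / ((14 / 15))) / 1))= 62944 / 101025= 0.62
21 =21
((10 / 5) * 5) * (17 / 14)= 85 / 7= 12.14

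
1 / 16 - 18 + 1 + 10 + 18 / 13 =-1155 / 208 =-5.55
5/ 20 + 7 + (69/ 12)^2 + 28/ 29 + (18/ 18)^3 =19617/ 464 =42.28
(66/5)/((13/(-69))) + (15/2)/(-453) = -1375633/19630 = -70.08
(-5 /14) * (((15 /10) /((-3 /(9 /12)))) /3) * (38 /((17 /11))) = 1045 /952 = 1.10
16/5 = 3.20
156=156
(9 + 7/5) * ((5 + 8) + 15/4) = 871/5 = 174.20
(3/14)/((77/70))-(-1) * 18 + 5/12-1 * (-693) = 711.61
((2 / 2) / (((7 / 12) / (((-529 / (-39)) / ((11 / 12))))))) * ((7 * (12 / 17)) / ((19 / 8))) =2437632 / 46189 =52.78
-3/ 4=-0.75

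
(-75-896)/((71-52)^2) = -971/361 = -2.69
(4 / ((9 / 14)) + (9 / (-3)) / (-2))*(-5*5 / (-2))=3475 / 36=96.53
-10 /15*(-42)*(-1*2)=-56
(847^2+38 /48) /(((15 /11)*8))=37879237 /576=65762.56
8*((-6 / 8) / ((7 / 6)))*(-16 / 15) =192 / 35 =5.49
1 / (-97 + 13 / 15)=-15 / 1442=-0.01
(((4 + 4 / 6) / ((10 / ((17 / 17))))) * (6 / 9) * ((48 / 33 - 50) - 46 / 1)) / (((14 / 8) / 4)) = -6656 / 99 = -67.23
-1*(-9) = 9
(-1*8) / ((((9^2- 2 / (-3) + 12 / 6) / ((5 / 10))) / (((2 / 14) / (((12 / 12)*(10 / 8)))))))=-48 / 8785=-0.01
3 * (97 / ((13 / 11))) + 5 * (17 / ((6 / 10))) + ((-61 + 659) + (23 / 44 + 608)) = 2736025 / 1716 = 1594.42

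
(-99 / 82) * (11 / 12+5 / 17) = -8151 / 5576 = -1.46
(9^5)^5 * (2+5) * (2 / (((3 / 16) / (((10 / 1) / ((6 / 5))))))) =446692081230486055234821600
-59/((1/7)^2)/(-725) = 2891/725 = 3.99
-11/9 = -1.22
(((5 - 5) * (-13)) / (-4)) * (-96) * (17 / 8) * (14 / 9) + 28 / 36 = 7 / 9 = 0.78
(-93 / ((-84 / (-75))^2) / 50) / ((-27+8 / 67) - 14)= 51925 / 1431584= 0.04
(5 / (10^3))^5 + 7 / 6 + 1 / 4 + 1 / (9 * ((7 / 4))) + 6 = 150800000000063 / 20160000000000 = 7.48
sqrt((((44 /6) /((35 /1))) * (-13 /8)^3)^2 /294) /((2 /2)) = 24167 * sqrt(6) /1128960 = 0.05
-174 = -174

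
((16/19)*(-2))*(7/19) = -224/361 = -0.62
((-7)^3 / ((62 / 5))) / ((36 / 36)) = -1715 / 62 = -27.66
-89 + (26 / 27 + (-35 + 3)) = -3241 / 27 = -120.04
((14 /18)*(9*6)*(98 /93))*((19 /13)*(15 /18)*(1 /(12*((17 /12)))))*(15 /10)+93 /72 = 994421 /164424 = 6.05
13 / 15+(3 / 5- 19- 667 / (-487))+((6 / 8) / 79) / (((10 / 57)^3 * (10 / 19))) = -59201714539 / 4616760000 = -12.82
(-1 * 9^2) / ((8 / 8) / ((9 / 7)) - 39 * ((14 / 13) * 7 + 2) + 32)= 729 / 3053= 0.24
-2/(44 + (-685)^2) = -0.00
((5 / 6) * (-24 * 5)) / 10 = -10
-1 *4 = -4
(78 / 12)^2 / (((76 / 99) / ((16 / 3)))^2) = 736164 / 361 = 2039.24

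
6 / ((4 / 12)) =18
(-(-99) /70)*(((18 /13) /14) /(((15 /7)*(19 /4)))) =594 /43225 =0.01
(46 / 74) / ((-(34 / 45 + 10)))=-1035 / 17908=-0.06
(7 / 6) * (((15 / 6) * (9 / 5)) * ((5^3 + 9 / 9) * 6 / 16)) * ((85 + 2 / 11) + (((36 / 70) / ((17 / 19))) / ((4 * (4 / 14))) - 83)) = 39852729 / 59840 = 665.99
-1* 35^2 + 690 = -535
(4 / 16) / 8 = 1 / 32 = 0.03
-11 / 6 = -1.83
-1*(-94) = 94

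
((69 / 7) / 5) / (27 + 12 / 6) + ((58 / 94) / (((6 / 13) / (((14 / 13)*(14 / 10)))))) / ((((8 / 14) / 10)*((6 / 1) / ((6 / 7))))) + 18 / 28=822889 / 143115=5.75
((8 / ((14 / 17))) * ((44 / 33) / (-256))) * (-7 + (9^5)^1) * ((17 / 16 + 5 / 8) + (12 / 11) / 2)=-65743267 / 9856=-6670.38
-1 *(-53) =53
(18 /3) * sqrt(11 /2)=3 * sqrt(22)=14.07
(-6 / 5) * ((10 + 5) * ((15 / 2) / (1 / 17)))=-2295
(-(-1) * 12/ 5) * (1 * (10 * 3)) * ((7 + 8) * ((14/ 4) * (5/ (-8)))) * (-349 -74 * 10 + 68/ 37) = 190063125/ 74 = 2568420.61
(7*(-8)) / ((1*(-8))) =7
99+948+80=1127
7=7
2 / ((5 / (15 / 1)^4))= 20250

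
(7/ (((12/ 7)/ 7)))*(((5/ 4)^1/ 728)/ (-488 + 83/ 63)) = -5145/ 51019904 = -0.00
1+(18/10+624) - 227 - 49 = 1754/5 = 350.80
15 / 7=2.14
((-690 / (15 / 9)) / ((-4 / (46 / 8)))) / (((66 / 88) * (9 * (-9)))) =-529 / 54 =-9.80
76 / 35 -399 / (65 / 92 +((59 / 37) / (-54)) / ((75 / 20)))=-19179227456 / 33710915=-568.93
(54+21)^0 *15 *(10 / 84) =25 / 14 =1.79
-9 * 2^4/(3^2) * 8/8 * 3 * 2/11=-96/11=-8.73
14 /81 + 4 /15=178 /405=0.44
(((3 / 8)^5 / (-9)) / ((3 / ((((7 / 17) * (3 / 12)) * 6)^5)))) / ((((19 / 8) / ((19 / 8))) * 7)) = -5250987 / 1488827973632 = -0.00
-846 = -846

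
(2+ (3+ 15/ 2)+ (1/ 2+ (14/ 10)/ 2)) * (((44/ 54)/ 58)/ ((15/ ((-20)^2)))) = 12056/ 2349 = 5.13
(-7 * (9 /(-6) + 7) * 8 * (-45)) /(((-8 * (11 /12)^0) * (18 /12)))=-1155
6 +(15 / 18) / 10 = 73 / 12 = 6.08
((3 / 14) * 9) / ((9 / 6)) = 9 / 7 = 1.29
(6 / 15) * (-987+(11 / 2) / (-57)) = -112529 / 285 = -394.84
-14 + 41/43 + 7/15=-8114/645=-12.58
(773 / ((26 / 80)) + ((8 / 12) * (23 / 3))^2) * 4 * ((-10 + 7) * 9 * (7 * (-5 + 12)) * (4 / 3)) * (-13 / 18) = 992554976 / 81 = 12253765.14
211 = 211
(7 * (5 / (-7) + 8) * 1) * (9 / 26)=459 / 26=17.65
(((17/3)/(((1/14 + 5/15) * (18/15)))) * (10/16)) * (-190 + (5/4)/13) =-1728125/1248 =-1384.72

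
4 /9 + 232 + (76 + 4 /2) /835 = 1747522 /7515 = 232.54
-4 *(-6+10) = -16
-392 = -392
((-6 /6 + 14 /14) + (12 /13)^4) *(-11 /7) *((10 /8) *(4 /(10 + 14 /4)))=-84480 /199927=-0.42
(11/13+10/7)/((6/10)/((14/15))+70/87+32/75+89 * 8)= 0.00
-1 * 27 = -27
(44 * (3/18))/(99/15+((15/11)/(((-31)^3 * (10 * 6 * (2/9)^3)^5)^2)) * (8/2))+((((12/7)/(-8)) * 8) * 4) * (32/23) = -144215953411409647195426353559922176/17108966335218236636624103528090801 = -8.43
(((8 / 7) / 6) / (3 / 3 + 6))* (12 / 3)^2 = 64 / 147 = 0.44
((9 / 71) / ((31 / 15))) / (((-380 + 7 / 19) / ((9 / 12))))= -7695 / 63503252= -0.00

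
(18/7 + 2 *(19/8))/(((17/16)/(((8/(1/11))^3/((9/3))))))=558807040/357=1565285.83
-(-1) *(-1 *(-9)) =9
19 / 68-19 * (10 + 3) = -16777 / 68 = -246.72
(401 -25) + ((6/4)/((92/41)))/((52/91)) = 277597/736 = 377.17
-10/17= -0.59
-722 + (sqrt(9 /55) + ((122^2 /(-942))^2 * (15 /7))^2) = 3 * sqrt(55) /55 + 76489472676567598 /267939781641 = 285473.03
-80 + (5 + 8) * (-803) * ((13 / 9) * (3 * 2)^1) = -271654 / 3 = -90551.33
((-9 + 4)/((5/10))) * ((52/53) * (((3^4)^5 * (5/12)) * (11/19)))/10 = -831016948905/1007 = -825240267.04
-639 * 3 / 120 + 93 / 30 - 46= -471 / 8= -58.88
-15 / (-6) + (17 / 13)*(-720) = -939.04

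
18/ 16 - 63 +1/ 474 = -117311/ 1896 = -61.87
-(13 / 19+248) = -4725 / 19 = -248.68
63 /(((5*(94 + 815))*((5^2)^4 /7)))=49 /197265625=0.00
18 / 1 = 18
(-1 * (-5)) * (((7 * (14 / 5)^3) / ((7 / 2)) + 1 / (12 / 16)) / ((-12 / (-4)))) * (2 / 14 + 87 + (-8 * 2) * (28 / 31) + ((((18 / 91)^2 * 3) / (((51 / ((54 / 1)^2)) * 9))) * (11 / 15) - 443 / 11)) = 134227693376948 / 54005576625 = 2485.44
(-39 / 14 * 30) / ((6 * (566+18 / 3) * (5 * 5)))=-0.00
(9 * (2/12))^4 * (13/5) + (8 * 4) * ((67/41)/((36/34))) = 1846477/29520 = 62.55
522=522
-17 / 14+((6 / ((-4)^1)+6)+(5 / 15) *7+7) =265 / 21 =12.62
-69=-69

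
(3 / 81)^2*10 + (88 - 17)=71.01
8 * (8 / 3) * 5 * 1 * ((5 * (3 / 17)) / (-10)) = -160 / 17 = -9.41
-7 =-7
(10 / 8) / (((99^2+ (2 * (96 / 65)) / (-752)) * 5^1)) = 3055 / 119768172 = 0.00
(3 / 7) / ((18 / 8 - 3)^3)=-64 / 63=-1.02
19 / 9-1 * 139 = -1232 / 9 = -136.89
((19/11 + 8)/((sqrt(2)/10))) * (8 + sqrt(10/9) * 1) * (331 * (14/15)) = 495838 * sqrt(2) * (sqrt(10) + 24)/99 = 192391.46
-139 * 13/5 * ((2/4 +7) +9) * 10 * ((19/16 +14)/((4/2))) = -14490333/32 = -452822.91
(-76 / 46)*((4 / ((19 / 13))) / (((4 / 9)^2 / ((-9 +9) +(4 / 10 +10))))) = -27378 / 115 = -238.07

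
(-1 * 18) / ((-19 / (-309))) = -5562 / 19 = -292.74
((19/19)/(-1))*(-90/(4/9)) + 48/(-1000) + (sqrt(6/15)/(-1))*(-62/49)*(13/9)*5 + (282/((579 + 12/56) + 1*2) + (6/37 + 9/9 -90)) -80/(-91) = 120.76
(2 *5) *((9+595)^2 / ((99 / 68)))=248074880 / 99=2505806.87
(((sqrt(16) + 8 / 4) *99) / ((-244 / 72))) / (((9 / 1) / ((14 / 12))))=-1386 / 61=-22.72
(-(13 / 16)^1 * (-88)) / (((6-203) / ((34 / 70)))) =-2431 / 13790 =-0.18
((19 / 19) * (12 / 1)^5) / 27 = 9216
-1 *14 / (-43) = 14 / 43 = 0.33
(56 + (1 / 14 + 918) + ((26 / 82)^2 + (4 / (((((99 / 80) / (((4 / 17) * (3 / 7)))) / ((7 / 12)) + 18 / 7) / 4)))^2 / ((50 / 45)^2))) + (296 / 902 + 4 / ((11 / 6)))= 977.05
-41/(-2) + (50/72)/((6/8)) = 1157/54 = 21.43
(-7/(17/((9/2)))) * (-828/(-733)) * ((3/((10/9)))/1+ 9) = -1525797/62305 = -24.49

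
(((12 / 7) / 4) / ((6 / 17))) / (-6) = -17 / 84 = -0.20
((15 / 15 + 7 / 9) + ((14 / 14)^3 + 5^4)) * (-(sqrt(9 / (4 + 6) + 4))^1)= -3955 * sqrt(10) / 9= -1389.65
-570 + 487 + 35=-48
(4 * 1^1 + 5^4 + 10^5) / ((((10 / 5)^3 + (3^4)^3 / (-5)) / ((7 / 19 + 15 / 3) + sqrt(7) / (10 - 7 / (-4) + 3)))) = -51320790 / 10096619 - 2012580 * sqrt(7) / 31352659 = -5.25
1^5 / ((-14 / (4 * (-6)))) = 12 / 7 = 1.71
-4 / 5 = -0.80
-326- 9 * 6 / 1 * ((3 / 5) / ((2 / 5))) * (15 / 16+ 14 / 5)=-50299 / 80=-628.74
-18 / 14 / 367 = -9 / 2569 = -0.00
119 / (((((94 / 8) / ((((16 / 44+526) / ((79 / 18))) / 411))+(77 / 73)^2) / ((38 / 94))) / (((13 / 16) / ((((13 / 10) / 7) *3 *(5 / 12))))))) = 5860087926840 / 1440186472813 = 4.07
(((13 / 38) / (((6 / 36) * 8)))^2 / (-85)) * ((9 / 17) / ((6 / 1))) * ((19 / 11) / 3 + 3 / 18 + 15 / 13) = -190359 / 1468952320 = -0.00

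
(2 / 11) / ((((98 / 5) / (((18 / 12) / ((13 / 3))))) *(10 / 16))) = 36 / 7007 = 0.01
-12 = -12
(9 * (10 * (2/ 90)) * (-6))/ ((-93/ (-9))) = -36/ 31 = -1.16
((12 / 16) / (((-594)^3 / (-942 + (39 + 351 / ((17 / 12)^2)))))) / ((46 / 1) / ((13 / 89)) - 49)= 911833 / 93062355151392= 0.00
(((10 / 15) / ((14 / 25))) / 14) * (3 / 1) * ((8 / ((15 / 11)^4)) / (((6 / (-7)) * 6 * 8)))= -14641 / 1020600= -0.01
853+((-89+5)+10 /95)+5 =14708 /19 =774.11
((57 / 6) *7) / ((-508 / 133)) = -17689 / 1016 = -17.41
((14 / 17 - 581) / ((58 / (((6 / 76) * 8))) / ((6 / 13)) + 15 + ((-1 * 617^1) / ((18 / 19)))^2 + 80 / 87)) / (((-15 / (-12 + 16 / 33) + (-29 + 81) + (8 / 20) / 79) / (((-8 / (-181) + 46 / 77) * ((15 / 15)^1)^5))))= -26131265727660 / 1588098227547914291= -0.00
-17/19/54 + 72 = 73855/1026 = 71.98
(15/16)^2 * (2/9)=25/128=0.20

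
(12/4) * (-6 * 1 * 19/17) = -342/17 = -20.12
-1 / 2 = -0.50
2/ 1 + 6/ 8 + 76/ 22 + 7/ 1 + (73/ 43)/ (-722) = 9017257/ 683012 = 13.20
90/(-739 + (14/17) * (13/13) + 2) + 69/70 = 151287/175210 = 0.86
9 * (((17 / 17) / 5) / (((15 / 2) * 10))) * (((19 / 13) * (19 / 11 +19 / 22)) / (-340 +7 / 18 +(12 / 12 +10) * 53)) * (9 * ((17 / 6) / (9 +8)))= 87723 / 156620750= 0.00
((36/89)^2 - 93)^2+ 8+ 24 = 542757669161/62742241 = 8650.59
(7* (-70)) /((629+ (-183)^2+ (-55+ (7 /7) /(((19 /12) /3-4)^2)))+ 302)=-7656250 /536954421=-0.01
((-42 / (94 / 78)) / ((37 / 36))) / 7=-8424 / 1739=-4.84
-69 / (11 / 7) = -483 / 11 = -43.91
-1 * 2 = -2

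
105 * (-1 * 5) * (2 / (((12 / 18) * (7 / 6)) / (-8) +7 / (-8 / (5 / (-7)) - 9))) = -118800 / 349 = -340.40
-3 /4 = -0.75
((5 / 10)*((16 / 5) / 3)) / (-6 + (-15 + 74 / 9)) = -24 / 575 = -0.04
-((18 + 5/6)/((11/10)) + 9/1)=-862/33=-26.12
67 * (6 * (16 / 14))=3216 / 7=459.43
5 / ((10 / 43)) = 43 / 2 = 21.50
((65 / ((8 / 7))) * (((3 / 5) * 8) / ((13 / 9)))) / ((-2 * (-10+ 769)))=-63 / 506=-0.12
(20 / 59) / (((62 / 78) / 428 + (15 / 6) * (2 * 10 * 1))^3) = 0.00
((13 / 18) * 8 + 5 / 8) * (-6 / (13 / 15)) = -2305 / 52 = -44.33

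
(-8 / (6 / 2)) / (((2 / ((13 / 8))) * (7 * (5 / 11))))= -0.68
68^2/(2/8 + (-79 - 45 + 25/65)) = -240448/6415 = -37.48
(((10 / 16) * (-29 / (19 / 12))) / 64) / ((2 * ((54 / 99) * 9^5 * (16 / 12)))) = -1595 / 765904896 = -0.00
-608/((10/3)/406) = -370272/5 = -74054.40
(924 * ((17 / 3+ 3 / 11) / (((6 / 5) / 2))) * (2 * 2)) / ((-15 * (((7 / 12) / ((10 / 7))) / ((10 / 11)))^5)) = -17694720000000000 / 132632423693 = -133411.72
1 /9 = 0.11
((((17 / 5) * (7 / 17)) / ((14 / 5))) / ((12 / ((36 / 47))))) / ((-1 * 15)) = -1 / 470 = -0.00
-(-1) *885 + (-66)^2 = 5241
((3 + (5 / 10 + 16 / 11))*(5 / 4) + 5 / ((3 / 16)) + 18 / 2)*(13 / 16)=143663 / 4224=34.01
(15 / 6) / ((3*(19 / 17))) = 85 / 114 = 0.75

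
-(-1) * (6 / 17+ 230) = 3916 / 17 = 230.35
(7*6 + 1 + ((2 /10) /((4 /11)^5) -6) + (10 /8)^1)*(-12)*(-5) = 1070673 /256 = 4182.32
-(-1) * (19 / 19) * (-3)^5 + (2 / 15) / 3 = -242.96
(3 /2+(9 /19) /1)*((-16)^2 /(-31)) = -9600 /589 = -16.30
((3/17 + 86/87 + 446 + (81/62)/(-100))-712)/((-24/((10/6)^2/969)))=2428603999/76771032768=0.03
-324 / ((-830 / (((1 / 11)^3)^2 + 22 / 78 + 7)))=27168661602 / 9557571595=2.84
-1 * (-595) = 595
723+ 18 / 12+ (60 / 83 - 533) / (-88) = 730.55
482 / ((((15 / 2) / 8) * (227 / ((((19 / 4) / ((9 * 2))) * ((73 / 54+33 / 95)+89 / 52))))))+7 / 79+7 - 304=-1252848650447 / 4248776025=-294.87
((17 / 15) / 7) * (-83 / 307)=-1411 / 32235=-0.04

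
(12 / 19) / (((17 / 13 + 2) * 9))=0.02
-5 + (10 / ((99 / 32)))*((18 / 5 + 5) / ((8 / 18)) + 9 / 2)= 72.09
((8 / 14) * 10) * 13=520 / 7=74.29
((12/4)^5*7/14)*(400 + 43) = 53824.50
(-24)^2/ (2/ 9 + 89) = 5184/ 803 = 6.46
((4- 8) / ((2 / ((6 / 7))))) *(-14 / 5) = 24 / 5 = 4.80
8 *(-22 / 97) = -176 / 97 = -1.81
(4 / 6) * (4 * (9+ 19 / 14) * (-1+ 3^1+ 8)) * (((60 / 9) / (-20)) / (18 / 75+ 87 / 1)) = -145000 / 137403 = -1.06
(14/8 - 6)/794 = -17/3176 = -0.01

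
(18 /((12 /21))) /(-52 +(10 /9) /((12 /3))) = -81 /133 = -0.61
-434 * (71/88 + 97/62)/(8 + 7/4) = -105.55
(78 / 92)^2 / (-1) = -0.72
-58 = -58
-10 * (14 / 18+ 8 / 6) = -190 / 9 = -21.11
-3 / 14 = -0.21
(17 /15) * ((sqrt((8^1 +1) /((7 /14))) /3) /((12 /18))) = 17 * sqrt(2) /10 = 2.40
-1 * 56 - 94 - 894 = -1044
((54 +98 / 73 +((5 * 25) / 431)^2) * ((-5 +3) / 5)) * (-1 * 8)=2405168208 / 13560553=177.37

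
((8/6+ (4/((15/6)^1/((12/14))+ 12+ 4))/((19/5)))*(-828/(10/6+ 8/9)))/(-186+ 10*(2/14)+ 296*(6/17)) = 57744036/10277879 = 5.62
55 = 55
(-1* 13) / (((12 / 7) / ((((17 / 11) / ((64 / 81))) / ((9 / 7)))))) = -32487 / 2816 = -11.54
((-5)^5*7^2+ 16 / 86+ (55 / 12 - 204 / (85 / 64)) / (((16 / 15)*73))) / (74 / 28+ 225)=-215337829609 / 320127776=-672.66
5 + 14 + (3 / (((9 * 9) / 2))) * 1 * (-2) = 509 / 27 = 18.85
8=8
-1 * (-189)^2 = -35721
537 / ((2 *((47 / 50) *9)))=4475 / 141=31.74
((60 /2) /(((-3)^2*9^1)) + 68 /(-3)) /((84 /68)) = -1462 /81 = -18.05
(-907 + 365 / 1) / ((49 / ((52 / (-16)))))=3523 / 98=35.95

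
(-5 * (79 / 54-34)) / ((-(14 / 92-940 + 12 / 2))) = 0.17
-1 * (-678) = 678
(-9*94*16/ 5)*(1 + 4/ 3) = -6316.80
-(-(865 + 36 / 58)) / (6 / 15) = 125515 / 58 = 2164.05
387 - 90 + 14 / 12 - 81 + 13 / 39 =435 / 2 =217.50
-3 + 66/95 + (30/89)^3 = -151823211/66972055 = -2.27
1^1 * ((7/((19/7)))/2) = 49/38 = 1.29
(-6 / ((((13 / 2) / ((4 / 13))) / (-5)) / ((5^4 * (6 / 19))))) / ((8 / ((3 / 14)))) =7.51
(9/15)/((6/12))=1.20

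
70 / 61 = 1.15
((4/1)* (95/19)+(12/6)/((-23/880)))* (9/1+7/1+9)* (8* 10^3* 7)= -79130434.78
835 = 835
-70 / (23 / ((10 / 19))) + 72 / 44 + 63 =303007 / 4807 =63.03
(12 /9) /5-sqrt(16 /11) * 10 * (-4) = 48.51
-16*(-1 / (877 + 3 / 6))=32 / 1755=0.02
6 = 6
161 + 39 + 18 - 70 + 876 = 1024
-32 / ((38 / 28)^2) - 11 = -10243 / 361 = -28.37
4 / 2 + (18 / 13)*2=62 / 13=4.77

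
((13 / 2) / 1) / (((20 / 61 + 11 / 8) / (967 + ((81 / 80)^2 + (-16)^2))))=6212172473 / 1329600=4672.21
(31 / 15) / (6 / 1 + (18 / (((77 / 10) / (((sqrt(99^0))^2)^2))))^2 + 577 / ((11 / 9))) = 183799 / 43005015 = 0.00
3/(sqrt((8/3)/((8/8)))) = 3 * sqrt(6)/4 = 1.84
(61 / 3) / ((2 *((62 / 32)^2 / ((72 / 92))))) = 46848 / 22103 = 2.12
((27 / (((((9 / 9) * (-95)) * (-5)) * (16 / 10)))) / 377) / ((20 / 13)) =0.00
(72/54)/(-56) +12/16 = 61/84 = 0.73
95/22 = 4.32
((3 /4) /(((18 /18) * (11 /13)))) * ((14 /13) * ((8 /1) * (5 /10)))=42 /11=3.82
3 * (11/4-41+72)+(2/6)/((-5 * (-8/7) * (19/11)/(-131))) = 220763/2280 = 96.83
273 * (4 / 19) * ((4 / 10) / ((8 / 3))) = 819 / 95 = 8.62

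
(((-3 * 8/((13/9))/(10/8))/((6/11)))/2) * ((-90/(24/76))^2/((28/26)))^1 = -919002.86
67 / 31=2.16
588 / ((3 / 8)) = 1568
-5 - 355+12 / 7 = -2508 / 7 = -358.29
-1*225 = -225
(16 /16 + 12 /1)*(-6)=-78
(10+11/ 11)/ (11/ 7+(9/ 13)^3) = 169169/ 29270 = 5.78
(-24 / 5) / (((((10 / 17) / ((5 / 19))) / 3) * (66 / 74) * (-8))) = 1887 / 2090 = 0.90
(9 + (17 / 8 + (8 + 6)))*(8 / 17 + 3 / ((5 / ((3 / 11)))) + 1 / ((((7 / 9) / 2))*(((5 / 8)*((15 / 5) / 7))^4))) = 35249383199 / 2805000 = 12566.63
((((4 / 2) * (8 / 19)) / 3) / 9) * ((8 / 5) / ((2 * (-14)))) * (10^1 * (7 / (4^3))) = -1 / 513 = -0.00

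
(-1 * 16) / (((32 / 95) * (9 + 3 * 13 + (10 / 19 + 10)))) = -1805 / 2224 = -0.81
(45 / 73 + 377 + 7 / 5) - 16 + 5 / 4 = 531829 / 1460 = 364.27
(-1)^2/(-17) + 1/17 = 0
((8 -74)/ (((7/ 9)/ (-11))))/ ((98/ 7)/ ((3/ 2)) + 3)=19602/ 259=75.68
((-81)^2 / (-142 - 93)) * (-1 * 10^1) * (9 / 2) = 59049 / 47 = 1256.36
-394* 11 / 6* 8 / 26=-8668 / 39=-222.26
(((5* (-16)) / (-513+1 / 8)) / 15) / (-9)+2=221434 / 110781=2.00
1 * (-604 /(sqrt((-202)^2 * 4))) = -151 /101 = -1.50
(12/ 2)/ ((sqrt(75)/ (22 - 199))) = -122.63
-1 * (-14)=14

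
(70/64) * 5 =175/32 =5.47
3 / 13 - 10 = -127 / 13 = -9.77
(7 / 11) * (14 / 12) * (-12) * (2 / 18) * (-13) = 1274 / 99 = 12.87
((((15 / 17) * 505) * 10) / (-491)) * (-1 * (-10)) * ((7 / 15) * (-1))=353500 / 8347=42.35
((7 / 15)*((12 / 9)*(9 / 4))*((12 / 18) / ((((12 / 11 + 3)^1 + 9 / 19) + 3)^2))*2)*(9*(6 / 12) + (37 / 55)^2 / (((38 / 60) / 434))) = 641344354 / 62489025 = 10.26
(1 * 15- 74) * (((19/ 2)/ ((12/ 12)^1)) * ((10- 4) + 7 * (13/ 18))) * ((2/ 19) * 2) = -11741/ 9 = -1304.56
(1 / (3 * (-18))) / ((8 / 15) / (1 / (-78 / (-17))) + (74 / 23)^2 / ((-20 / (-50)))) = -44965 / 68778828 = -0.00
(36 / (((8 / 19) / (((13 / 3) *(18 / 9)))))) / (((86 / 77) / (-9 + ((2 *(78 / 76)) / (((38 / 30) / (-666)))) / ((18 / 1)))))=-37378341 / 817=-45750.72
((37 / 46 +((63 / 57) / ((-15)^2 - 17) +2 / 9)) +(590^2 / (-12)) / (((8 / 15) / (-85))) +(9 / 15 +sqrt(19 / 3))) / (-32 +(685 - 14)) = sqrt(57) / 1917 +18910386881177 / 2613714480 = 7235.07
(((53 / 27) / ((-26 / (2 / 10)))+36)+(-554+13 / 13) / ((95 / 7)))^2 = 100875476881 / 4447556100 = 22.68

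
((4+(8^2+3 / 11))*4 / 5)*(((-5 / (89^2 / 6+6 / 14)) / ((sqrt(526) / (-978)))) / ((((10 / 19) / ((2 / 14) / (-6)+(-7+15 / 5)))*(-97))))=2358408858*sqrt(526) / 77823218825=0.70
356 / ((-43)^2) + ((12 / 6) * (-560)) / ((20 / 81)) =-8386708 / 1849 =-4535.81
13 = 13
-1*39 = -39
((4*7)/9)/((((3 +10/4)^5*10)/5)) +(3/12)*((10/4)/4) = 7261631/46382688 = 0.16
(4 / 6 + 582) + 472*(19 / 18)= 9728 / 9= 1080.89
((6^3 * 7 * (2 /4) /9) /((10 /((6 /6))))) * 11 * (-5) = -462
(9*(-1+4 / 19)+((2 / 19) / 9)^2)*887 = -184284007 / 29241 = -6302.25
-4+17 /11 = -27 /11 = -2.45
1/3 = 0.33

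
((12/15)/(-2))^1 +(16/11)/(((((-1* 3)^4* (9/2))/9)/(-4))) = -2422/4455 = -0.54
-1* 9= -9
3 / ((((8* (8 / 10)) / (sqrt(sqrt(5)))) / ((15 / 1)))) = 225* 5^(1 / 4) / 32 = 10.51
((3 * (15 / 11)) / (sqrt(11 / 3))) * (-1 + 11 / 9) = 0.47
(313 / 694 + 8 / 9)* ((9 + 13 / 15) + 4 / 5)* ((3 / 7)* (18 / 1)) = 267808 / 2429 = 110.25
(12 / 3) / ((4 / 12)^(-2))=4 / 9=0.44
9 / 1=9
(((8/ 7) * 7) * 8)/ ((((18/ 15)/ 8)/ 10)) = 12800/ 3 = 4266.67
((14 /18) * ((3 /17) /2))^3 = 343 /1061208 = 0.00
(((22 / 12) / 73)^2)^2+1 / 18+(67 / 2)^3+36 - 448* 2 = 1352015206776079 / 36804120336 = 36735.43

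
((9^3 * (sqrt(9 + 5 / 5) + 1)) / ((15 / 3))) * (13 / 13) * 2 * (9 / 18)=729 / 5 + 729 * sqrt(10) / 5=606.86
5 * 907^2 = 4113245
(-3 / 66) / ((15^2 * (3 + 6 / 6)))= -1 / 19800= -0.00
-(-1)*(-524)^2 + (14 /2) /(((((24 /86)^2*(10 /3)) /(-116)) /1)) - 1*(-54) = 271502.11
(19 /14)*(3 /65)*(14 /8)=0.11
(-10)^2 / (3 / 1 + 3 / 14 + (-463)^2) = 1400 / 3001211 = 0.00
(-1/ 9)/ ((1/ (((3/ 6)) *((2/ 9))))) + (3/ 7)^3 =1844/ 27783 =0.07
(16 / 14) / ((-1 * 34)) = -4 / 119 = -0.03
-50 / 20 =-5 / 2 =-2.50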